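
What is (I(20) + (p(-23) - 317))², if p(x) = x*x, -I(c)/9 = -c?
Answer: 153664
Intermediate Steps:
I(c) = 9*c (I(c) = -(-9)*c = 9*c)
p(x) = x²
(I(20) + (p(-23) - 317))² = (9*20 + ((-23)² - 317))² = (180 + (529 - 317))² = (180 + 212)² = 392² = 153664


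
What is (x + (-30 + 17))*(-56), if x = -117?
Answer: 7280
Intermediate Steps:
(x + (-30 + 17))*(-56) = (-117 + (-30 + 17))*(-56) = (-117 - 13)*(-56) = -130*(-56) = 7280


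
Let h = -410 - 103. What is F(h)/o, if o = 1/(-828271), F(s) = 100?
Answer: -82827100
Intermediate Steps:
h = -513
o = -1/828271 ≈ -1.2073e-6
F(h)/o = 100/(-1/828271) = 100*(-828271) = -82827100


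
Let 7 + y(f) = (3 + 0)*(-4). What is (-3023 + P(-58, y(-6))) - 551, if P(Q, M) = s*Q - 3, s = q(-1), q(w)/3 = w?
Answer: -3403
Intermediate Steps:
q(w) = 3*w
y(f) = -19 (y(f) = -7 + (3 + 0)*(-4) = -7 + 3*(-4) = -7 - 12 = -19)
s = -3 (s = 3*(-1) = -3)
P(Q, M) = -3 - 3*Q (P(Q, M) = -3*Q - 3 = -3 - 3*Q)
(-3023 + P(-58, y(-6))) - 551 = (-3023 + (-3 - 3*(-58))) - 551 = (-3023 + (-3 + 174)) - 551 = (-3023 + 171) - 551 = -2852 - 551 = -3403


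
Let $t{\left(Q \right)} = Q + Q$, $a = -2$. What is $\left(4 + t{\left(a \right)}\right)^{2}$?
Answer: $0$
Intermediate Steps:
$t{\left(Q \right)} = 2 Q$
$\left(4 + t{\left(a \right)}\right)^{2} = \left(4 + 2 \left(-2\right)\right)^{2} = \left(4 - 4\right)^{2} = 0^{2} = 0$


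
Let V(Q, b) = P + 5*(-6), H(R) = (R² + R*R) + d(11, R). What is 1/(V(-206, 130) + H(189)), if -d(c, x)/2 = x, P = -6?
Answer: 1/71028 ≈ 1.4079e-5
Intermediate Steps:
d(c, x) = -2*x
H(R) = -2*R + 2*R² (H(R) = (R² + R*R) - 2*R = (R² + R²) - 2*R = 2*R² - 2*R = -2*R + 2*R²)
V(Q, b) = -36 (V(Q, b) = -6 + 5*(-6) = -6 - 30 = -36)
1/(V(-206, 130) + H(189)) = 1/(-36 + 2*189*(-1 + 189)) = 1/(-36 + 2*189*188) = 1/(-36 + 71064) = 1/71028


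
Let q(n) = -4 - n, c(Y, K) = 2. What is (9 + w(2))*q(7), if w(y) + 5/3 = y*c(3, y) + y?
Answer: -440/3 ≈ -146.67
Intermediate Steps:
w(y) = -5/3 + 3*y (w(y) = -5/3 + (y*2 + y) = -5/3 + (2*y + y) = -5/3 + 3*y)
(9 + w(2))*q(7) = (9 + (-5/3 + 3*2))*(-4 - 1*7) = (9 + (-5/3 + 6))*(-4 - 7) = (9 + 13/3)*(-11) = (40/3)*(-11) = -440/3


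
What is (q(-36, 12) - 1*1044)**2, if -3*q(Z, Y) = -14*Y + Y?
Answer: 984064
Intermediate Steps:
q(Z, Y) = 13*Y/3 (q(Z, Y) = -(-14*Y + Y)/3 = -(-13)*Y/3 = 13*Y/3)
(q(-36, 12) - 1*1044)**2 = ((13/3)*12 - 1*1044)**2 = (52 - 1044)**2 = (-992)**2 = 984064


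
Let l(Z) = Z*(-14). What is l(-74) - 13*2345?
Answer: -29449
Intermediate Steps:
l(Z) = -14*Z
l(-74) - 13*2345 = -14*(-74) - 13*2345 = 1036 - 30485 = -29449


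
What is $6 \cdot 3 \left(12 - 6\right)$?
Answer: $108$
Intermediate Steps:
$6 \cdot 3 \left(12 - 6\right) = 18 \cdot 6 = 108$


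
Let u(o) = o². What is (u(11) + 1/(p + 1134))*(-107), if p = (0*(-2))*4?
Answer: -14682005/1134 ≈ -12947.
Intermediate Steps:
p = 0 (p = 0*4 = 0)
(u(11) + 1/(p + 1134))*(-107) = (11² + 1/(0 + 1134))*(-107) = (121 + 1/1134)*(-107) = (137215/1134)*(-107) = -14682005/1134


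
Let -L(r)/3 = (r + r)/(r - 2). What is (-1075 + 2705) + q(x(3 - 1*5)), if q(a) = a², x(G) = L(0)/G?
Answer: 1630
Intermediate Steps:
L(r) = -6*r/(-2 + r) (L(r) = -3*(r + r)/(r - 2) = -3*2*r/(-2 + r) = -6*r/(-2 + r))
x(G) = 0 (x(G) = (-6*0/(-2 + 0))/G = (-6*0/(-2))/G = (-6*0*(-½))/G = 0/G = 0)
(-1075 + 2705) + q(x(3 - 1*5)) = (-1075 + 2705) + 0² = 1630 + 0 = 1630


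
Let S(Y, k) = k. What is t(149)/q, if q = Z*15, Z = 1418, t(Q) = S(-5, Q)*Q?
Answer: 22201/21270 ≈ 1.0438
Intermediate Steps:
t(Q) = Q² (t(Q) = Q*Q = Q²)
q = 21270 (q = 1418*15 = 21270)
t(149)/q = 149²/21270 = 22201*(1/21270) = 22201/21270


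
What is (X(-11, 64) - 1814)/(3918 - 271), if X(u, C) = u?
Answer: -1825/3647 ≈ -0.50041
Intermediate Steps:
(X(-11, 64) - 1814)/(3918 - 271) = (-11 - 1814)/(3918 - 271) = -1825/3647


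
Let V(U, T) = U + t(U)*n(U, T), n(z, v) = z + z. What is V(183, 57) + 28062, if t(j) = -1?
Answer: 27879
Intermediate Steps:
n(z, v) = 2*z
V(U, T) = -U (V(U, T) = U - 2*U = -U)
V(183, 57) + 28062 = -1*183 + 28062 = -183 + 28062 = 27879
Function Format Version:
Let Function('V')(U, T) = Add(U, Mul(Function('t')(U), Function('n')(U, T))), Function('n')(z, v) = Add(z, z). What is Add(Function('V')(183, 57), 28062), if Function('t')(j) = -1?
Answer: 27879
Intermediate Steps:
Function('n')(z, v) = Mul(2, z)
Function('V')(U, T) = Mul(-1, U) (Function('V')(U, T) = Add(U, Mul(-1, Mul(2, U))) = Add(U, Mul(-2, U)) = Mul(-1, U))
Add(Function('V')(183, 57), 28062) = Add(Mul(-1, 183), 28062) = Add(-183, 28062) = 27879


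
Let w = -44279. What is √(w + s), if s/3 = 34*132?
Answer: I*√30815 ≈ 175.54*I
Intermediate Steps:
s = 13464 (s = 3*(34*132) = 3*4488 = 13464)
√(w + s) = √(-44279 + 13464) = √(-30815) = I*√30815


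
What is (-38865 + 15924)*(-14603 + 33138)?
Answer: -425211435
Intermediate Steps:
(-38865 + 15924)*(-14603 + 33138) = -22941*18535 = -425211435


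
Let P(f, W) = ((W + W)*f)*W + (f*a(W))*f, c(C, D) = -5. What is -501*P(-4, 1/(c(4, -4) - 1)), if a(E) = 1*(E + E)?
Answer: 8350/3 ≈ 2783.3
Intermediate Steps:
a(E) = 2*E (a(E) = 1*(2*E) = 2*E)
P(f, W) = 2*W*f**2 + 2*f*W**2 (P(f, W) = ((W + W)*f)*W + (f*(2*W))*f = ((2*W)*f)*W + (2*W*f)*f = (2*W*f)*W + 2*W*f**2 = 2*f*W**2 + 2*W*f**2 = 2*W*f**2 + 2*f*W**2)
-501*P(-4, 1/(c(4, -4) - 1)) = -1002*(-4)*(1/(-5 - 1) - 4)/(-5 - 1) = -1002*(-4)*(1/(-6) - 4)/(-6) = -1002*(-1)*(-4)*(-1/6 - 4)/6 = -1002*(-1)*(-4)*(-25)/(6*6) = -501*(-50/9) = 8350/3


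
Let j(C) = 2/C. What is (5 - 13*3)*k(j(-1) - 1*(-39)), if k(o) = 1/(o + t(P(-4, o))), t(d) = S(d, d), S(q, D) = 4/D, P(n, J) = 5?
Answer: -170/189 ≈ -0.89947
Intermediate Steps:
t(d) = 4/d
k(o) = 1/(⅘ + o) (k(o) = 1/(o + 4/5) = 1/(o + 4*(⅕)) = 1/(o + ⅘) = 1/(⅘ + o))
(5 - 13*3)*k(j(-1) - 1*(-39)) = (5 - 13*3)*(5/(4 + 5*(2/(-1) - 1*(-39)))) = (5 - 39)*(5/(4 + 5*(2*(-1) + 39))) = -170/(4 + 5*(-2 + 39)) = -170/(4 + 5*37) = -170/(4 + 185) = -170/189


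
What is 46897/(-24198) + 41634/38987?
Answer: -820913807/943407426 ≈ -0.87016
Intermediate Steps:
46897/(-24198) + 41634/38987 = 46897*(-1/24198) + 41634*(1/38987) = -46897/24198 + 41634/38987 = -820913807/943407426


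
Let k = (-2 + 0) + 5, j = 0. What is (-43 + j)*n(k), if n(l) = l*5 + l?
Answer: -774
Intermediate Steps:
k = 3 (k = -2 + 5 = 3)
n(l) = 6*l (n(l) = 5*l + l = 6*l)
(-43 + j)*n(k) = (-43 + 0)*(6*3) = -43*18 = -774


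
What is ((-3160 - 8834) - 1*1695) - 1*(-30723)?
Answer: 17034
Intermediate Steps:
((-3160 - 8834) - 1*1695) - 1*(-30723) = (-11994 - 1695) + 30723 = -13689 + 30723 = 17034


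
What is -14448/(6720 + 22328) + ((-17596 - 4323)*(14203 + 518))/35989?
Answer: -1171678310103/130676059 ≈ -8966.3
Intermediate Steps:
-14448/(6720 + 22328) + ((-17596 - 4323)*(14203 + 518))/35989 = -14448/29048 - 21919*14721*(1/35989) = -14448*1/29048 - 322669599*1/35989 = -1806/3631 - 322669599/35989 = -1171678310103/130676059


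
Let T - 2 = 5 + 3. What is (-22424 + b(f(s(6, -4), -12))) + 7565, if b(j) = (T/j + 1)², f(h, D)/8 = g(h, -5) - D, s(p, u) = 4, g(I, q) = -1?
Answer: -28764623/1936 ≈ -14858.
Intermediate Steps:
T = 10 (T = 2 + (5 + 3) = 2 + 8 = 10)
f(h, D) = -8 - 8*D (f(h, D) = 8*(-1 - D) = -8 - 8*D)
b(j) = (1 + 10/j)² (b(j) = (10/j + 1)² = (1 + 10/j)²)
(-22424 + b(f(s(6, -4), -12))) + 7565 = (-22424 + (10 + (-8 - 8*(-12)))²/(-8 - 8*(-12))²) + 7565 = (-22424 + (10 + (-8 + 96))²/(-8 + 96)²) + 7565 = (-22424 + (10 + 88)²/88²) + 7565 = (-22424 + (1/7744)*98²) + 7565 = (-22424 + (1/7744)*9604) + 7565 = (-22424 + 2401/1936) + 7565 = -43410463/1936 + 7565 = -28764623/1936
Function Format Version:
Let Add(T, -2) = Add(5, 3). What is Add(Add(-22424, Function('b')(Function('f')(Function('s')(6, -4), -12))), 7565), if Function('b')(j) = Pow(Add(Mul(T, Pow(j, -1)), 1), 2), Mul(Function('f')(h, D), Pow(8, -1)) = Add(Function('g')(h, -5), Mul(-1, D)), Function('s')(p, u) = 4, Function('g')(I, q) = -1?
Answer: Rational(-28764623, 1936) ≈ -14858.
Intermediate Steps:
T = 10 (T = Add(2, Add(5, 3)) = Add(2, 8) = 10)
Function('f')(h, D) = Add(-8, Mul(-8, D)) (Function('f')(h, D) = Mul(8, Add(-1, Mul(-1, D))) = Add(-8, Mul(-8, D)))
Function('b')(j) = Pow(Add(1, Mul(10, Pow(j, -1))), 2) (Function('b')(j) = Pow(Add(Mul(10, Pow(j, -1)), 1), 2) = Pow(Add(1, Mul(10, Pow(j, -1))), 2))
Add(Add(-22424, Function('b')(Function('f')(Function('s')(6, -4), -12))), 7565) = Add(Add(-22424, Mul(Pow(Add(-8, Mul(-8, -12)), -2), Pow(Add(10, Add(-8, Mul(-8, -12))), 2))), 7565) = Add(Add(-22424, Mul(Pow(Add(-8, 96), -2), Pow(Add(10, Add(-8, 96)), 2))), 7565) = Add(Add(-22424, Mul(Pow(88, -2), Pow(Add(10, 88), 2))), 7565) = Add(Add(-22424, Mul(Rational(1, 7744), Pow(98, 2))), 7565) = Add(Add(-22424, Mul(Rational(1, 7744), 9604)), 7565) = Add(Add(-22424, Rational(2401, 1936)), 7565) = Add(Rational(-43410463, 1936), 7565) = Rational(-28764623, 1936)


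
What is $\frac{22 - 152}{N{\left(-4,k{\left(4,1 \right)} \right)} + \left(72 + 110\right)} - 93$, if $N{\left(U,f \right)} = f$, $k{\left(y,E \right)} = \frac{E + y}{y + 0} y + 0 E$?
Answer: $- \frac{17521}{187} \approx -93.695$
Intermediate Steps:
$k{\left(y,E \right)} = E + y$ ($k{\left(y,E \right)} = \frac{E + y}{y} y + 0 = \left(E + y\right) + 0 = E + y$)
$\frac{22 - 152}{N{\left(-4,k{\left(4,1 \right)} \right)} + \left(72 + 110\right)} - 93 = \frac{22 - 152}{\left(1 + 4\right) + \left(72 + 110\right)} - 93 = - \frac{130}{5 + 182} - 93 = - \frac{130}{187} - 93 = - \frac{17521}{187}$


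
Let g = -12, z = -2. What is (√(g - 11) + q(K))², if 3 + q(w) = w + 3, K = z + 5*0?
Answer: (2 - I*√23)² ≈ -19.0 - 19.183*I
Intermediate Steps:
K = -2 (K = -2 + 5*0 = -2 + 0 = -2)
q(w) = w (q(w) = -3 + (w + 3) = -3 + (3 + w) = w)
(√(g - 11) + q(K))² = (√(-12 - 11) - 2)² = (√(-23) - 2)² = (I*√23 - 2)² = (-2 + I*√23)²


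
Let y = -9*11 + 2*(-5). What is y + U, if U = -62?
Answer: -171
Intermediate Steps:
y = -109 (y = -99 - 10 = -109)
y + U = -109 - 62 = -171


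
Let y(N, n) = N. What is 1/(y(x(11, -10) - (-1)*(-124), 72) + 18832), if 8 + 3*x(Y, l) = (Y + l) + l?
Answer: 3/56107 ≈ 5.3469e-5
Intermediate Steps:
x(Y, l) = -8/3 + Y/3 + 2*l/3 (x(Y, l) = -8/3 + ((Y + l) + l)/3 = -8/3 + (Y + 2*l)/3 = -8/3 + (Y/3 + 2*l/3) = -8/3 + Y/3 + 2*l/3)
1/(y(x(11, -10) - (-1)*(-124), 72) + 18832) = 1/(((-8/3 + (1/3)*11 + (2/3)*(-10)) - (-1)*(-124)) + 18832) = 1/(((-8/3 + 11/3 - 20/3) - 1*124) + 18832) = 1/((-17/3 - 124) + 18832) = 1/(-389/3 + 18832) = 1/(56107/3) = 3/56107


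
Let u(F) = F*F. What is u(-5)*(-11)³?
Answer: -33275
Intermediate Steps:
u(F) = F²
u(-5)*(-11)³ = (-5)²*(-11)³ = 25*(-1331) = -33275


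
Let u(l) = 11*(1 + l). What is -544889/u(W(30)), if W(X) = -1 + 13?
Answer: -544889/143 ≈ -3810.4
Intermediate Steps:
W(X) = 12
u(l) = 11 + 11*l
-544889/u(W(30)) = -544889/(11 + 11*12) = -544889/(11 + 132) = -544889/143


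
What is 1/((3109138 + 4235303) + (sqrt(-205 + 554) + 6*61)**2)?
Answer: 3739373/27965727364970 - 183*sqrt(349)/13982863682485 ≈ 1.3347e-7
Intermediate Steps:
1/((3109138 + 4235303) + (sqrt(-205 + 554) + 6*61)**2) = 1/(7344441 + (sqrt(349) + 366)**2) = 1/(7344441 + (366 + sqrt(349))**2)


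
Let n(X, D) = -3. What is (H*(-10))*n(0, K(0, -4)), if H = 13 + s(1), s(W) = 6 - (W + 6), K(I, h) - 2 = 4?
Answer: 360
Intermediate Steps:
K(I, h) = 6 (K(I, h) = 2 + 4 = 6)
s(W) = -W (s(W) = 6 - (6 + W) = 6 + (-6 - W) = -W)
H = 12 (H = 13 - 1*1 = 13 - 1 = 12)
(H*(-10))*n(0, K(0, -4)) = (12*(-10))*(-3) = -120*(-3) = 360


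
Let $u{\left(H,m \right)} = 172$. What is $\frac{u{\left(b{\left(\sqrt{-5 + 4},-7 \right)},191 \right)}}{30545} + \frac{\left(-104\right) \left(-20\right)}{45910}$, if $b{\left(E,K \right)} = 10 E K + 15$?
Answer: $\frac{7143012}{140232095} \approx 0.050937$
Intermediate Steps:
$b{\left(E,K \right)} = 15 + 10 E K$ ($b{\left(E,K \right)} = 10 E K + 15 = 15 + 10 E K$)
$\frac{u{\left(b{\left(\sqrt{-5 + 4},-7 \right)},191 \right)}}{30545} + \frac{\left(-104\right) \left(-20\right)}{45910} = \frac{172}{30545} + \frac{\left(-104\right) \left(-20\right)}{45910} = 172 \cdot \frac{1}{30545} + 2080 \cdot \frac{1}{45910} = \frac{172}{30545} + \frac{208}{4591} = \frac{7143012}{140232095}$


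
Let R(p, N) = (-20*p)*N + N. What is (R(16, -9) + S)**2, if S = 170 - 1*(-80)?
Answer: 9740641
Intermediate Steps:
S = 250 (S = 170 + 80 = 250)
R(p, N) = N - 20*N*p (R(p, N) = -20*N*p + N = N - 20*N*p)
(R(16, -9) + S)**2 = (-9*(1 - 20*16) + 250)**2 = (-9*(1 - 320) + 250)**2 = (-9*(-319) + 250)**2 = (2871 + 250)**2 = 3121**2 = 9740641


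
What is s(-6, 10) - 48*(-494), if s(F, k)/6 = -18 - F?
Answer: 23640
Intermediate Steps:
s(F, k) = -108 - 6*F (s(F, k) = 6*(-18 - F) = -108 - 6*F)
s(-6, 10) - 48*(-494) = (-108 - 6*(-6)) - 48*(-494) = (-108 + 36) + 23712 = -72 + 23712 = 23640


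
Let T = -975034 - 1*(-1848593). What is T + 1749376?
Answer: 2622935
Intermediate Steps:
T = 873559 (T = -975034 + 1848593 = 873559)
T + 1749376 = 873559 + 1749376 = 2622935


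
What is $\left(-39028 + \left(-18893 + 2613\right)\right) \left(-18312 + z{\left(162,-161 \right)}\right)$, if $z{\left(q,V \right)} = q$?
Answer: $1003840200$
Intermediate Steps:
$\left(-39028 + \left(-18893 + 2613\right)\right) \left(-18312 + z{\left(162,-161 \right)}\right) = \left(-39028 + \left(-18893 + 2613\right)\right) \left(-18312 + 162\right) = \left(-39028 - 16280\right) \left(-18150\right) = \left(-55308\right) \left(-18150\right) = 1003840200$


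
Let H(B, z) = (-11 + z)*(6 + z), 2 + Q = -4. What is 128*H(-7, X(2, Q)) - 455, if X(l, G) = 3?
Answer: -9671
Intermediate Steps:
Q = -6 (Q = -2 - 4 = -6)
128*H(-7, X(2, Q)) - 455 = 128*(-66 + 3**2 - 5*3) - 455 = 128*(-66 + 9 - 15) - 455 = 128*(-72) - 455 = -9216 - 455 = -9671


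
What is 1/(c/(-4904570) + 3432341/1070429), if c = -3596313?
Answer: 5249993960530/20683754426647 ≈ 0.25382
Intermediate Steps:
1/(c/(-4904570) + 3432341/1070429) = 1/(-3596313/(-4904570) + 3432341/1070429) = 1/(-3596313*(-1/4904570) + 3432341*(1/1070429)) = 1/(3596313/4904570 + 3432341/1070429) = 1/(20683754426647/5249993960530) = 5249993960530/20683754426647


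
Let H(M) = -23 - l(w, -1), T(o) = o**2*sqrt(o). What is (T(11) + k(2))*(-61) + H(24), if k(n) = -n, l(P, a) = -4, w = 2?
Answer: 103 - 7381*sqrt(11) ≈ -24377.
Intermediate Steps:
T(o) = o**(5/2)
H(M) = -19 (H(M) = -23 - 1*(-4) = -23 + 4 = -19)
(T(11) + k(2))*(-61) + H(24) = (11**(5/2) - 1*2)*(-61) - 19 = (121*sqrt(11) - 2)*(-61) - 19 = (-2 + 121*sqrt(11))*(-61) - 19 = (122 - 7381*sqrt(11)) - 19 = 103 - 7381*sqrt(11)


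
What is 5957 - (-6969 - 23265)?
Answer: 36191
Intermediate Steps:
5957 - (-6969 - 23265) = 5957 - 1*(-30234) = 5957 + 30234 = 36191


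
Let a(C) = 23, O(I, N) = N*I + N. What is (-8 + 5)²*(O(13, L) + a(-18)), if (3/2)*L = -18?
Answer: -1305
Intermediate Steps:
L = -12 (L = (⅔)*(-18) = -12)
O(I, N) = N + I*N (O(I, N) = I*N + N = N + I*N)
(-8 + 5)²*(O(13, L) + a(-18)) = (-8 + 5)²*(-12*(1 + 13) + 23) = (-3)²*(-12*14 + 23) = 9*(-168 + 23) = 9*(-145) = -1305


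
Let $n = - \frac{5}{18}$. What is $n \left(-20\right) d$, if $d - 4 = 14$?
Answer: $100$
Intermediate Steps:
$d = 18$ ($d = 4 + 14 = 18$)
$n = - \frac{5}{18}$ ($n = \left(-5\right) \frac{1}{18} = - \frac{5}{18} \approx -0.27778$)
$n \left(-20\right) d = \left(- \frac{5}{18}\right) \left(-20\right) 18 = \frac{50}{9} \cdot 18 = 100$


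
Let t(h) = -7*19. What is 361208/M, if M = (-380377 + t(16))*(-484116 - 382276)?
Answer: 45151/41208852490 ≈ 1.0957e-6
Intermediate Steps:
t(h) = -133
M = 329670819920 (M = (-380377 - 133)*(-484116 - 382276) = -380510*(-866392) = 329670819920)
361208/M = 361208/329670819920 = 361208*(1/329670819920) = 45151/41208852490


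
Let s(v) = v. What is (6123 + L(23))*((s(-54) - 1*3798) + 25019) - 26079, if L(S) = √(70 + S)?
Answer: 129579462 + 21167*√93 ≈ 1.2978e+8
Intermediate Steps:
(6123 + L(23))*((s(-54) - 1*3798) + 25019) - 26079 = (6123 + √(70 + 23))*((-54 - 1*3798) + 25019) - 26079 = (6123 + √93)*((-54 - 3798) + 25019) - 26079 = (6123 + √93)*(-3852 + 25019) - 26079 = (6123 + √93)*21167 - 26079 = (129605541 + 21167*√93) - 26079 = 129579462 + 21167*√93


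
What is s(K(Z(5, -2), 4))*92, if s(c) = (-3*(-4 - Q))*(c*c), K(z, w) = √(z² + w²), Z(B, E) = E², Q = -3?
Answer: 8832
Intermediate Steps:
K(z, w) = √(w² + z²)
s(c) = 3*c² (s(c) = (-3*(-4 - 1*(-3)))*(c*c) = (-3*(-4 + 3))*c² = (-3*(-1))*c² = 3*c²)
s(K(Z(5, -2), 4))*92 = (3*(√(4² + ((-2)²)²))²)*92 = (3*(√(16 + 4²))²)*92 = (3*(√(16 + 16))²)*92 = (3*(√32)²)*92 = (3*(4*√2)²)*92 = (3*32)*92 = 96*92 = 8832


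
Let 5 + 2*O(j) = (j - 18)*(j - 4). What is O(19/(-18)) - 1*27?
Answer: 12097/648 ≈ 18.668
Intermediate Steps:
O(j) = -5/2 + (-18 + j)*(-4 + j)/2 (O(j) = -5/2 + ((j - 18)*(j - 4))/2 = -5/2 + ((-18 + j)*(-4 + j))/2 = -5/2 + (-18 + j)*(-4 + j)/2)
O(19/(-18)) - 1*27 = (67/2 + (19/(-18))²/2 - 209/(-18)) - 1*27 = (67/2 + (19*(-1/18))²/2 - 209*(-1)/18) - 27 = (67/2 + (-19/18)²/2 - 11*(-19/18)) - 27 = (67/2 + (½)*(361/324) + 209/18) - 27 = (67/2 + 361/648 + 209/18) - 27 = 29593/648 - 27 = 12097/648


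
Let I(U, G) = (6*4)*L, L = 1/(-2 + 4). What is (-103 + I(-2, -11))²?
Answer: 8281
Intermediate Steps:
L = ½ (L = 1/2 = ½ ≈ 0.50000)
I(U, G) = 12 (I(U, G) = (6*4)*(½) = 24*(½) = 12)
(-103 + I(-2, -11))² = (-103 + 12)² = (-91)² = 8281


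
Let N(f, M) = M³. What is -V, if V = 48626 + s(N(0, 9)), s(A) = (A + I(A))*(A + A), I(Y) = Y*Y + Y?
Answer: -777015368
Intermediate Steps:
I(Y) = Y + Y² (I(Y) = Y² + Y = Y + Y²)
s(A) = 2*A*(A + A*(1 + A)) (s(A) = (A + A*(1 + A))*(A + A) = (A + A*(1 + A))*(2*A) = 2*A*(A + A*(1 + A)))
V = 777015368 (V = 48626 + 2*(9³)²*(2 + 9³) = 48626 + 2*729²*(2 + 729) = 48626 + 2*531441*731 = 48626 + 776966742 = 777015368)
-V = -1*777015368 = -777015368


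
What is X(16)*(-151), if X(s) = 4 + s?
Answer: -3020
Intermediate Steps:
X(16)*(-151) = (4 + 16)*(-151) = 20*(-151) = -3020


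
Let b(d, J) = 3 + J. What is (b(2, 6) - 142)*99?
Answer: -13167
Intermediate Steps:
(b(2, 6) - 142)*99 = ((3 + 6) - 142)*99 = (9 - 142)*99 = -133*99 = -13167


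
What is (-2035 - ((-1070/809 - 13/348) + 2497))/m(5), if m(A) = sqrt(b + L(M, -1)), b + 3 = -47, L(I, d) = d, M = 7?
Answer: 1275520147*I*sqrt(51)/14358132 ≈ 634.42*I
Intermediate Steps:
b = -50 (b = -3 - 47 = -50)
m(A) = I*sqrt(51) (m(A) = sqrt(-50 - 1) = sqrt(-51) = I*sqrt(51))
(-2035 - ((-1070/809 - 13/348) + 2497))/m(5) = (-2035 - ((-1070/809 - 13/348) + 2497))/((I*sqrt(51))) = (-2035 - ((-1070*1/809 - 13*1/348) + 2497))*(-I*sqrt(51)/51) = (-2035 - ((-1070/809 - 13/348) + 2497))*(-I*sqrt(51)/51) = (-2035 - (-382877/281532 + 2497))*(-I*sqrt(51)/51) = (-2035 - 1*702602527/281532)*(-I*sqrt(51)/51) = (-2035 - 702602527/281532)*(-I*sqrt(51)/51) = -(-1275520147)*I*sqrt(51)/14358132 = 1275520147*I*sqrt(51)/14358132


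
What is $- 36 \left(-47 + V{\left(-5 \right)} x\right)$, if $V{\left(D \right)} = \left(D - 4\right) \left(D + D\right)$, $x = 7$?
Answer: $-20988$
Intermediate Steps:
$V{\left(D \right)} = 2 D \left(-4 + D\right)$ ($V{\left(D \right)} = \left(-4 + D\right) 2 D = 2 D \left(-4 + D\right)$)
$- 36 \left(-47 + V{\left(-5 \right)} x\right) = - 36 \left(-47 + 2 \left(-5\right) \left(-4 - 5\right) 7\right) = - 36 \left(-47 + 2 \left(-5\right) \left(-9\right) 7\right) = - 36 \left(-47 + 90 \cdot 7\right) = - 36 \left(-47 + 630\right) = \left(-36\right) 583 = -20988$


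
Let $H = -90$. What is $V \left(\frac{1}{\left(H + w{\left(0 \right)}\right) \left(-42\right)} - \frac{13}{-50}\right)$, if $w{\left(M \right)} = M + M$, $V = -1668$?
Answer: $- \frac{683741}{1575} \approx -434.12$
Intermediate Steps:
$w{\left(M \right)} = 2 M$
$V \left(\frac{1}{\left(H + w{\left(0 \right)}\right) \left(-42\right)} - \frac{13}{-50}\right) = - 1668 \left(\frac{1}{\left(-90 + 2 \cdot 0\right) \left(-42\right)} - \frac{13}{-50}\right) = - 1668 \left(\frac{1}{-90 + 0} \left(- \frac{1}{42}\right) - - \frac{13}{50}\right) = - 1668 \left(\frac{1}{-90} \left(- \frac{1}{42}\right) + \frac{13}{50}\right) = - 1668 \left(\left(- \frac{1}{90}\right) \left(- \frac{1}{42}\right) + \frac{13}{50}\right) = - 1668 \left(\frac{1}{3780} + \frac{13}{50}\right) = \left(-1668\right) \frac{4919}{18900} = - \frac{683741}{1575}$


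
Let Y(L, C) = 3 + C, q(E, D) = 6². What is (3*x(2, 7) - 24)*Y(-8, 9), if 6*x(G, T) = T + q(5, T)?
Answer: -30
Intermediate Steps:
q(E, D) = 36
x(G, T) = 6 + T/6 (x(G, T) = (T + 36)/6 = (36 + T)/6 = 6 + T/6)
(3*x(2, 7) - 24)*Y(-8, 9) = (3*(6 + (⅙)*7) - 24)*(3 + 9) = (3*(6 + 7/6) - 24)*12 = (3*(43/6) - 24)*12 = (43/2 - 24)*12 = -5/2*12 = -30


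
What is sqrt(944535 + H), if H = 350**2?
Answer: sqrt(1067035) ≈ 1033.0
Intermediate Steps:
H = 122500
sqrt(944535 + H) = sqrt(944535 + 122500) = sqrt(1067035)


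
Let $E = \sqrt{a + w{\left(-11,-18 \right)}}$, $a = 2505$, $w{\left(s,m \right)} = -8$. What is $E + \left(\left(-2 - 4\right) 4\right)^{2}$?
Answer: $576 + \sqrt{2497} \approx 625.97$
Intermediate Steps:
$E = \sqrt{2497}$ ($E = \sqrt{2505 - 8} = \sqrt{2497} \approx 49.97$)
$E + \left(\left(-2 - 4\right) 4\right)^{2} = \sqrt{2497} + \left(\left(-2 - 4\right) 4\right)^{2} = \sqrt{2497} + \left(\left(-6\right) 4\right)^{2} = \sqrt{2497} + \left(-24\right)^{2} = \sqrt{2497} + 576 = 576 + \sqrt{2497}$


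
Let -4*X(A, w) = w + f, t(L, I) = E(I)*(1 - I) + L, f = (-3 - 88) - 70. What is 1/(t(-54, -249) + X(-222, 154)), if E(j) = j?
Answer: -4/249209 ≈ -1.6051e-5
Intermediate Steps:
f = -161 (f = -91 - 70 = -161)
t(L, I) = L + I*(1 - I) (t(L, I) = I*(1 - I) + L = L + I*(1 - I))
X(A, w) = 161/4 - w/4 (X(A, w) = -(w - 161)/4 = -(-161 + w)/4 = 161/4 - w/4)
1/(t(-54, -249) + X(-222, 154)) = 1/((-249 - 54 - 1*(-249)²) + (161/4 - ¼*154)) = 1/((-249 - 54 - 1*62001) + (161/4 - 77/2)) = 1/((-249 - 54 - 62001) + 7/4) = 1/(-62304 + 7/4) = 1/(-249209/4) = -4/249209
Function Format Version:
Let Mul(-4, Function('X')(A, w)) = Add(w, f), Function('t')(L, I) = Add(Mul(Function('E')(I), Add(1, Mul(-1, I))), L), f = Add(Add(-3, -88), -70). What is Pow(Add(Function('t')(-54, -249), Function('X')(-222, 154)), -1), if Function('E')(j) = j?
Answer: Rational(-4, 249209) ≈ -1.6051e-5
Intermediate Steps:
f = -161 (f = Add(-91, -70) = -161)
Function('t')(L, I) = Add(L, Mul(I, Add(1, Mul(-1, I)))) (Function('t')(L, I) = Add(Mul(I, Add(1, Mul(-1, I))), L) = Add(L, Mul(I, Add(1, Mul(-1, I)))))
Function('X')(A, w) = Add(Rational(161, 4), Mul(Rational(-1, 4), w)) (Function('X')(A, w) = Mul(Rational(-1, 4), Add(w, -161)) = Mul(Rational(-1, 4), Add(-161, w)) = Add(Rational(161, 4), Mul(Rational(-1, 4), w)))
Pow(Add(Function('t')(-54, -249), Function('X')(-222, 154)), -1) = Pow(Add(Add(-249, -54, Mul(-1, Pow(-249, 2))), Add(Rational(161, 4), Mul(Rational(-1, 4), 154))), -1) = Pow(Add(Add(-249, -54, Mul(-1, 62001)), Add(Rational(161, 4), Rational(-77, 2))), -1) = Pow(Add(Add(-249, -54, -62001), Rational(7, 4)), -1) = Pow(Add(-62304, Rational(7, 4)), -1) = Pow(Rational(-249209, 4), -1) = Rational(-4, 249209)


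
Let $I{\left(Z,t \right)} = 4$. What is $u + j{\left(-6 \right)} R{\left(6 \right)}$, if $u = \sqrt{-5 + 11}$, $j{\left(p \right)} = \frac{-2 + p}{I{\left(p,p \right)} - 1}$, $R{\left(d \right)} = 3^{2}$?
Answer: $-24 + \sqrt{6} \approx -21.551$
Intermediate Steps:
$R{\left(d \right)} = 9$
$j{\left(p \right)} = - \frac{2}{3} + \frac{p}{3}$ ($j{\left(p \right)} = \frac{-2 + p}{4 - 1} = \frac{-2 + p}{3} = \left(-2 + p\right) \frac{1}{3} = - \frac{2}{3} + \frac{p}{3}$)
$u = \sqrt{6} \approx 2.4495$
$u + j{\left(-6 \right)} R{\left(6 \right)} = \sqrt{6} + \left(- \frac{2}{3} + \frac{1}{3} \left(-6\right)\right) 9 = \sqrt{6} + \left(- \frac{2}{3} - 2\right) 9 = \sqrt{6} - 24 = -24 + \sqrt{6}$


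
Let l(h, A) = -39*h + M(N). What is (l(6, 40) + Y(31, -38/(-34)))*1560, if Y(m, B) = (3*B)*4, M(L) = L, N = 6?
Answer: -5690880/17 ≈ -3.3476e+5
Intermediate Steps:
Y(m, B) = 12*B
l(h, A) = 6 - 39*h (l(h, A) = -39*h + 6 = 6 - 39*h)
(l(6, 40) + Y(31, -38/(-34)))*1560 = ((6 - 39*6) + 12*(-38/(-34)))*1560 = ((6 - 234) + 12*(-38*(-1/34)))*1560 = (-228 + 12*(19/17))*1560 = (-228 + 228/17)*1560 = -3648/17*1560 = -5690880/17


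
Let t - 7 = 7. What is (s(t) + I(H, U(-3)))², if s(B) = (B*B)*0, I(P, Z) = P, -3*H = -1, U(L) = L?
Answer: ⅑ ≈ 0.11111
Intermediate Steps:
t = 14 (t = 7 + 7 = 14)
H = ⅓ (H = -⅓*(-1) = ⅓ ≈ 0.33333)
s(B) = 0 (s(B) = B²*0 = 0)
(s(t) + I(H, U(-3)))² = (0 + ⅓)² = (⅓)² = ⅑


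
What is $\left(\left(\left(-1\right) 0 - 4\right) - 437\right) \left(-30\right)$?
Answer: $13230$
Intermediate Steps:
$\left(\left(\left(-1\right) 0 - 4\right) - 437\right) \left(-30\right) = \left(\left(0 - 4\right) - 437\right) \left(-30\right) = \left(-4 - 437\right) \left(-30\right) = \left(-441\right) \left(-30\right) = 13230$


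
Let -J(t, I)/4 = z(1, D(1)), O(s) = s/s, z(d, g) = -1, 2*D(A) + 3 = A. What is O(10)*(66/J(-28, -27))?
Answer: 33/2 ≈ 16.500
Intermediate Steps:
D(A) = -3/2 + A/2
O(s) = 1
J(t, I) = 4 (J(t, I) = -4*(-1) = 4)
O(10)*(66/J(-28, -27)) = 1*(66/4) = 1*(66*(¼)) = 1*(33/2) = 33/2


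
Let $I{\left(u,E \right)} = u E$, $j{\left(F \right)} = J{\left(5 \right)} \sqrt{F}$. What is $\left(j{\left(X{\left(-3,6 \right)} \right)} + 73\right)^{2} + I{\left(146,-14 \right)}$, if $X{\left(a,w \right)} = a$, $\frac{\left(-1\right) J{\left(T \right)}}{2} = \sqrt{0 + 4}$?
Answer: $3237 - 584 i \sqrt{3} \approx 3237.0 - 1011.5 i$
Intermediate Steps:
$J{\left(T \right)} = -4$ ($J{\left(T \right)} = - 2 \sqrt{0 + 4} = - 2 \sqrt{4} = \left(-2\right) 2 = -4$)
$j{\left(F \right)} = - 4 \sqrt{F}$
$I{\left(u,E \right)} = E u$
$\left(j{\left(X{\left(-3,6 \right)} \right)} + 73\right)^{2} + I{\left(146,-14 \right)} = \left(- 4 \sqrt{-3} + 73\right)^{2} - 2044 = \left(- 4 i \sqrt{3} + 73\right)^{2} - 2044 = \left(73 - 4 i \sqrt{3}\right)^{2} - 2044 = -2044 + \left(73 - 4 i \sqrt{3}\right)^{2}$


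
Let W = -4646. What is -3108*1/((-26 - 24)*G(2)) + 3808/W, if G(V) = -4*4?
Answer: -2185771/464600 ≈ -4.7046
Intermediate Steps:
G(V) = -16
-3108*1/((-26 - 24)*G(2)) + 3808/W = -3108*(-1/(16*(-26 - 24))) + 3808/(-4646) = -3108/((-16*(-50))) + 3808*(-1/4646) = -3108/800 - 1904/2323 = -3108*1/800 - 1904/2323 = -777/200 - 1904/2323 = -2185771/464600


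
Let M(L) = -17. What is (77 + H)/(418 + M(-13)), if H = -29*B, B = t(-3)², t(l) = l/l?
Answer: 48/401 ≈ 0.11970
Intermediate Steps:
t(l) = 1
B = 1 (B = 1² = 1)
H = -29 (H = -29*1 = -29)
(77 + H)/(418 + M(-13)) = (77 - 29)/(418 - 17) = 48/401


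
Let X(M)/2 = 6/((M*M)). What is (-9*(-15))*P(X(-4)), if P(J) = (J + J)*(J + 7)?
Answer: 12555/8 ≈ 1569.4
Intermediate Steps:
X(M) = 12/M² (X(M) = 2*(6/((M*M))) = 2*(6/(M²)) = 2*(6/M²) = 12/M²)
P(J) = 2*J*(7 + J) (P(J) = (2*J)*(7 + J) = 2*J*(7 + J))
(-9*(-15))*P(X(-4)) = (-9*(-15))*(2*(12/(-4)²)*(7 + 12/(-4)²)) = 135*(2*(12*(1/16))*(7 + 12*(1/16))) = 135*(2*(¾)*(7 + ¾)) = 135*(2*(¾)*(31/4)) = 135*(93/8) = 12555/8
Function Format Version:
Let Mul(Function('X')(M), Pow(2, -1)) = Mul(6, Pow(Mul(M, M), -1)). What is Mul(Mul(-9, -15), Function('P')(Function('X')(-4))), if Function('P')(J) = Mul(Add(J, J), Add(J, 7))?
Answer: Rational(12555, 8) ≈ 1569.4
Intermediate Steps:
Function('X')(M) = Mul(12, Pow(M, -2)) (Function('X')(M) = Mul(2, Mul(6, Pow(Mul(M, M), -1))) = Mul(2, Mul(6, Pow(Pow(M, 2), -1))) = Mul(2, Mul(6, Pow(M, -2))) = Mul(12, Pow(M, -2)))
Function('P')(J) = Mul(2, J, Add(7, J)) (Function('P')(J) = Mul(Mul(2, J), Add(7, J)) = Mul(2, J, Add(7, J)))
Mul(Mul(-9, -15), Function('P')(Function('X')(-4))) = Mul(Mul(-9, -15), Mul(2, Mul(12, Pow(-4, -2)), Add(7, Mul(12, Pow(-4, -2))))) = Mul(135, Mul(2, Mul(12, Rational(1, 16)), Add(7, Mul(12, Rational(1, 16))))) = Mul(135, Mul(2, Rational(3, 4), Add(7, Rational(3, 4)))) = Mul(135, Mul(2, Rational(3, 4), Rational(31, 4))) = Mul(135, Rational(93, 8)) = Rational(12555, 8)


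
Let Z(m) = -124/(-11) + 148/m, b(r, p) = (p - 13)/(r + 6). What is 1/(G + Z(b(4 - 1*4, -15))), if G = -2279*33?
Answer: -77/5792513 ≈ -1.3293e-5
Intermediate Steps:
b(r, p) = (-13 + p)/(6 + r)
G = -75207
Z(m) = 124/11 + 148/m (Z(m) = -124*(-1/11) + 148/m = 124/11 + 148/m)
1/(G + Z(b(4 - 1*4, -15))) = 1/(-75207 + (124/11 + 148/(((-13 - 15)/(6 + (4 - 1*4)))))) = 1/(-75207 + (124/11 + 148/((-28/(6 + (4 - 4)))))) = 1/(-75207 + (124/11 + 148/((-28/(6 + 0))))) = 1/(-75207 + (124/11 + 148/((-28/6)))) = 1/(-75207 + (124/11 + 148/(((1/6)*(-28))))) = 1/(-75207 + (124/11 + 148/(-14/3))) = 1/(-75207 + (124/11 + 148*(-3/14))) = 1/(-75207 + (124/11 - 222/7)) = 1/(-75207 - 1574/77) = 1/(-5792513/77) = -77/5792513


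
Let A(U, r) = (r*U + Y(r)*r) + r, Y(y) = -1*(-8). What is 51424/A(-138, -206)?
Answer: 25712/13287 ≈ 1.9351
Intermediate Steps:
Y(y) = 8
A(U, r) = 9*r + U*r (A(U, r) = (r*U + 8*r) + r = (U*r + 8*r) + r = (8*r + U*r) + r = 9*r + U*r)
51424/A(-138, -206) = 51424/((-206*(9 - 138))) = 51424/((-206*(-129))) = 51424/26574 = 51424*(1/26574) = 25712/13287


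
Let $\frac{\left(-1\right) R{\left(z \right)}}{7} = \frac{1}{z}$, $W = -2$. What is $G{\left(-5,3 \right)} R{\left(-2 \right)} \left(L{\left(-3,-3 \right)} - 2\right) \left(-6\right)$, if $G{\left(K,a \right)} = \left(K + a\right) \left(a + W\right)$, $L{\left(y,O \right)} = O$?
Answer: $-210$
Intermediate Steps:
$G{\left(K,a \right)} = \left(-2 + a\right) \left(K + a\right)$ ($G{\left(K,a \right)} = \left(K + a\right) \left(a - 2\right) = \left(K + a\right) \left(-2 + a\right) = \left(-2 + a\right) \left(K + a\right)$)
$R{\left(z \right)} = - \frac{7}{z}$
$G{\left(-5,3 \right)} R{\left(-2 \right)} \left(L{\left(-3,-3 \right)} - 2\right) \left(-6\right) = \left(3^{2} - -10 - 6 - 15\right) - \frac{7}{-2} \left(-3 - 2\right) \left(-6\right) = \left(9 + 10 - 6 - 15\right) \left(-7\right) \left(- \frac{1}{2}\right) \left(-5\right) \left(-6\right) = - 2 \cdot \frac{7}{2} \left(-5\right) \left(-6\right) = \left(-2\right) \left(- \frac{35}{2}\right) \left(-6\right) = 35 \left(-6\right) = -210$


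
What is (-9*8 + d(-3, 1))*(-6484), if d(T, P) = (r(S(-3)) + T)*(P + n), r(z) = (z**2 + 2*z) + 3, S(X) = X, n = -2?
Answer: 486300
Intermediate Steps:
r(z) = 3 + z**2 + 2*z
d(T, P) = (-2 + P)*(6 + T) (d(T, P) = ((3 + (-3)**2 + 2*(-3)) + T)*(P - 2) = ((3 + 9 - 6) + T)*(-2 + P) = (6 + T)*(-2 + P) = (-2 + P)*(6 + T))
(-9*8 + d(-3, 1))*(-6484) = (-9*8 + (-12 - 2*(-3) + 6*1 + 1*(-3)))*(-6484) = (-72 + (-12 + 6 + 6 - 3))*(-6484) = (-72 - 3)*(-6484) = -75*(-6484) = 486300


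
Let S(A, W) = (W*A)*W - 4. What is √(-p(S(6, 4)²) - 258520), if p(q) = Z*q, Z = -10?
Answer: 6*I*√4830 ≈ 416.99*I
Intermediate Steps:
S(A, W) = -4 + A*W² (S(A, W) = (A*W)*W - 4 = A*W² - 4 = -4 + A*W²)
p(q) = -10*q
√(-p(S(6, 4)²) - 258520) = √(-(-10)*(-4 + 6*4²)² - 258520) = √(-(-10)*(-4 + 6*16)² - 258520) = √(-(-10)*(-4 + 96)² - 258520) = √(-(-10)*92² - 258520) = √(-(-10)*8464 - 258520) = √(-1*(-84640) - 258520) = √(84640 - 258520) = √(-173880) = 6*I*√4830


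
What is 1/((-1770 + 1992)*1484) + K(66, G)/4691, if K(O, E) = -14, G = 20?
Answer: -4607581/1545440568 ≈ -0.0029814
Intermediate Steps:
1/((-1770 + 1992)*1484) + K(66, G)/4691 = 1/((-1770 + 1992)*1484) - 14/4691 = (1/1484)/222 - 14*1/4691 = (1/222)*(1/1484) - 14/4691 = 1/329448 - 14/4691 = -4607581/1545440568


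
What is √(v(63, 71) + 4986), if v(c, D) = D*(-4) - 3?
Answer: √4699 ≈ 68.549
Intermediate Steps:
v(c, D) = -3 - 4*D (v(c, D) = -4*D - 3 = -3 - 4*D)
√(v(63, 71) + 4986) = √((-3 - 4*71) + 4986) = √((-3 - 284) + 4986) = √(-287 + 4986) = √4699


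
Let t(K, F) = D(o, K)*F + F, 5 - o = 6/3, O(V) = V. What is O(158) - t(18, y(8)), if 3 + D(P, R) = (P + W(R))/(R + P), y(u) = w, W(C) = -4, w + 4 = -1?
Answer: 3103/21 ≈ 147.76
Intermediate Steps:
w = -5 (w = -4 - 1 = -5)
y(u) = -5
o = 3 (o = 5 - 6/3 = 5 - 1*2 = 5 - 2 = 3)
D(P, R) = -3 + (-4 + P)/(P + R) (D(P, R) = -3 + (P - 4)/(R + P) = -3 + (-4 + P)/(P + R))
t(K, F) = F + F*(-10 - 3*K)/(3 + K) (t(K, F) = ((-4 - 3*K - 2*3)/(3 + K))*F + F = ((-4 - 3*K - 6)/(3 + K))*F + F = ((-10 - 3*K)/(3 + K))*F + F = F*(-10 - 3*K)/(3 + K) + F = F + F*(-10 - 3*K)/(3 + K))
O(158) - t(18, y(8)) = 158 - (-5)*(-7 - 2*18)/(3 + 18) = 158 - (-5)*(-7 - 36)/21 = 158 - (-5)*(-43)/21 = 158 - 1*215/21 = 158 - 215/21 = 3103/21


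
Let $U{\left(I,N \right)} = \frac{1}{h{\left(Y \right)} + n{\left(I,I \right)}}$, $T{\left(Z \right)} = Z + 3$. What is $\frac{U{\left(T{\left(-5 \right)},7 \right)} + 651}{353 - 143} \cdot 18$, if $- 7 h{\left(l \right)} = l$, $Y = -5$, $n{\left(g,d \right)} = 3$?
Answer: $\frac{7257}{130} \approx 55.823$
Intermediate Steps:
$h{\left(l \right)} = - \frac{l}{7}$
$T{\left(Z \right)} = 3 + Z$
$U{\left(I,N \right)} = \frac{7}{26}$ ($U{\left(I,N \right)} = \frac{1}{\left(- \frac{1}{7}\right) \left(-5\right) + 3} = \frac{1}{\frac{5}{7} + 3} = \frac{1}{\frac{26}{7}} = \frac{7}{26}$)
$\frac{U{\left(T{\left(-5 \right)},7 \right)} + 651}{353 - 143} \cdot 18 = \frac{\frac{7}{26} + 651}{353 - 143} \cdot 18 = \frac{16933}{26 \cdot 210} \cdot 18 = \frac{16933}{26} \cdot \frac{1}{210} \cdot 18 = \frac{2419}{780} \cdot 18 = \frac{7257}{130}$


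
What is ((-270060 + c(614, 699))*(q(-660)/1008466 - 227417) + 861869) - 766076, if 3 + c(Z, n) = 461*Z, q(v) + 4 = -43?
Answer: -2979289376002141/1008466 ≈ -2.9543e+9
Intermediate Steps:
q(v) = -47 (q(v) = -4 - 43 = -47)
c(Z, n) = -3 + 461*Z
((-270060 + c(614, 699))*(q(-660)/1008466 - 227417) + 861869) - 766076 = ((-270060 + (-3 + 461*614))*(-47/1008466 - 227417) + 861869) - 766076 = ((-270060 + (-3 + 283054))*(-47*1/1008466 - 227417) + 861869) - 766076 = ((-270060 + 283051)*(-47/1008466 - 227417) + 861869) - 766076 = (12991*(-229342312369/1008466) + 861869) - 766076 = (-2979385979985679/1008466 + 861869) - 766076 = -2978516814402725/1008466 - 766076 = -2979289376002141/1008466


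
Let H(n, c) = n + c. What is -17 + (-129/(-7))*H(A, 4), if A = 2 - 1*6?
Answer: -17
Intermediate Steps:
A = -4 (A = 2 - 6 = -4)
H(n, c) = c + n
-17 + (-129/(-7))*H(A, 4) = -17 + (-129/(-7))*(4 - 4) = -17 - 129*(-1/7)*0 = -17 + (129/7)*0 = -17 + 0 = -17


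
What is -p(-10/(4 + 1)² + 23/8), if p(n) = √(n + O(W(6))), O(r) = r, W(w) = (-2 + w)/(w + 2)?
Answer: -√1190/20 ≈ -1.7248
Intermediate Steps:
W(w) = (-2 + w)/(2 + w)
p(n) = √(½ + n) (p(n) = √(n + (-2 + 6)/(2 + 6)) = √(n + 4/8) = √(n + (⅛)*4) = √(n + ½) = √(½ + n))
-p(-10/(4 + 1)² + 23/8) = -√(2 + 4*(-10/(4 + 1)² + 23/8))/2 = -√(2 + 4*(-10/(5²) + 23*(⅛)))/2 = -√(2 + 4*(-10/25 + 23/8))/2 = -√(2 + 4*(-10*1/25 + 23/8))/2 = -√(2 + 4*(-⅖ + 23/8))/2 = -√(2 + 4*(99/40))/2 = -√(2 + 99/10)/2 = -√(119/10)/2 = -√1190/10/2 = -√1190/20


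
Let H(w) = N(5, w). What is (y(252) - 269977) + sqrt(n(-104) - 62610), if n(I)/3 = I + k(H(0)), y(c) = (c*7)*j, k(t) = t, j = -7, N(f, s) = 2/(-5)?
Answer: -282325 + 2*I*sqrt(393270)/5 ≈ -2.8233e+5 + 250.84*I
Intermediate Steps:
N(f, s) = -2/5 (N(f, s) = 2*(-1/5) = -2/5)
H(w) = -2/5
y(c) = -49*c (y(c) = (c*7)*(-7) = (7*c)*(-7) = -49*c)
n(I) = -6/5 + 3*I (n(I) = 3*(I - 2/5) = 3*(-2/5 + I) = -6/5 + 3*I)
(y(252) - 269977) + sqrt(n(-104) - 62610) = (-49*252 - 269977) + sqrt((-6/5 + 3*(-104)) - 62610) = (-12348 - 269977) + sqrt((-6/5 - 312) - 62610) = -282325 + sqrt(-1566/5 - 62610) = -282325 + sqrt(-314616/5) = -282325 + 2*I*sqrt(393270)/5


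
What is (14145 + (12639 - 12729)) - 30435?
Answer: -16380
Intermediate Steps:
(14145 + (12639 - 12729)) - 30435 = (14145 - 90) - 30435 = 14055 - 30435 = -16380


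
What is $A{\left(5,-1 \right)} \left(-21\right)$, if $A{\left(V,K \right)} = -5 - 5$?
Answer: $210$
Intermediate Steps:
$A{\left(V,K \right)} = -10$ ($A{\left(V,K \right)} = -5 - 5 = -10$)
$A{\left(5,-1 \right)} \left(-21\right) = \left(-10\right) \left(-21\right) = 210$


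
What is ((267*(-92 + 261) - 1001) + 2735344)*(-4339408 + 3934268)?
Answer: -1126072855240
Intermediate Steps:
((267*(-92 + 261) - 1001) + 2735344)*(-4339408 + 3934268) = ((267*169 - 1001) + 2735344)*(-405140) = ((45123 - 1001) + 2735344)*(-405140) = (44122 + 2735344)*(-405140) = 2779466*(-405140) = -1126072855240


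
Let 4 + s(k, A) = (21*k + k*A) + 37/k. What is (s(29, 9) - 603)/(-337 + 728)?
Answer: 7664/11339 ≈ 0.67590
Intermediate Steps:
s(k, A) = -4 + 21*k + 37/k + A*k (s(k, A) = -4 + ((21*k + k*A) + 37/k) = -4 + ((21*k + A*k) + 37/k) = -4 + (21*k + 37/k + A*k) = -4 + 21*k + 37/k + A*k)
(s(29, 9) - 603)/(-337 + 728) = ((-4 + 21*29 + 37/29 + 9*29) - 603)/(-337 + 728) = ((-4 + 609 + 37*(1/29) + 261) - 603)/391 = ((-4 + 609 + 37/29 + 261) - 603)/391 = (25151/29 - 603)/391 = (1/391)*(7664/29) = 7664/11339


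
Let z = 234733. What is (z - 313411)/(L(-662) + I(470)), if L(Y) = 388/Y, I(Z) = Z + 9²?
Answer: -93342/653 ≈ -142.94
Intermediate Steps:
I(Z) = 81 + Z (I(Z) = Z + 81 = 81 + Z)
(z - 313411)/(L(-662) + I(470)) = (234733 - 313411)/(388/(-662) + (81 + 470)) = -78678/(388*(-1/662) + 551) = -78678/(-194/331 + 551) = -78678/182187/331 = -78678*331/182187 = -93342/653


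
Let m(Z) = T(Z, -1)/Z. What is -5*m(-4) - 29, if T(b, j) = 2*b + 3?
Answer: -141/4 ≈ -35.250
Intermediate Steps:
T(b, j) = 3 + 2*b
m(Z) = (3 + 2*Z)/Z
-5*m(-4) - 29 = -5*(2 + 3/(-4)) - 29 = -5*(2 + 3*(-¼)) - 29 = -5*(2 - ¾) - 29 = -5*5/4 - 29 = -25/4 - 29 = -141/4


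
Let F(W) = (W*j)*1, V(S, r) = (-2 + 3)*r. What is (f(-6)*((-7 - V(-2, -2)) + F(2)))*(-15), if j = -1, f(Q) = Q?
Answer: -630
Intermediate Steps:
V(S, r) = r (V(S, r) = 1*r = r)
F(W) = -W (F(W) = (W*(-1))*1 = -W*1 = -W)
(f(-6)*((-7 - V(-2, -2)) + F(2)))*(-15) = -6*((-7 - 1*(-2)) - 1*2)*(-15) = -6*((-7 + 2) - 2)*(-15) = -6*(-5 - 2)*(-15) = -6*(-7)*(-15) = 42*(-15) = -630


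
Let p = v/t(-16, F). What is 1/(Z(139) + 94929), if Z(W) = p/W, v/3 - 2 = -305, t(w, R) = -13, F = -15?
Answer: 1807/171537612 ≈ 1.0534e-5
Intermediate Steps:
v = -909 (v = 6 + 3*(-305) = 6 - 915 = -909)
p = 909/13 (p = -909/(-13) = -909*(-1/13) = 909/13 ≈ 69.923)
Z(W) = 909/(13*W)
1/(Z(139) + 94929) = 1/((909/13)/139 + 94929) = 1/((909/13)*(1/139) + 94929) = 1/(909/1807 + 94929) = 1/(171537612/1807) = 1807/171537612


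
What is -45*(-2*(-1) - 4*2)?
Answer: 270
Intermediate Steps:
-45*(-2*(-1) - 4*2) = -45*(2 - 8) = -45*(-6) = 270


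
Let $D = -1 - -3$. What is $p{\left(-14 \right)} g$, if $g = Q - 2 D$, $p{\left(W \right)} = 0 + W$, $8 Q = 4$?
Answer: $49$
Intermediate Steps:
$Q = \frac{1}{2}$ ($Q = \frac{1}{8} \cdot 4 = \frac{1}{2} \approx 0.5$)
$D = 2$ ($D = -1 + 3 = 2$)
$p{\left(W \right)} = W$
$g = - \frac{7}{2}$ ($g = \frac{1}{2} - 4 = - \frac{7}{2} \approx -3.5$)
$p{\left(-14 \right)} g = \left(-14\right) \left(- \frac{7}{2}\right) = 49$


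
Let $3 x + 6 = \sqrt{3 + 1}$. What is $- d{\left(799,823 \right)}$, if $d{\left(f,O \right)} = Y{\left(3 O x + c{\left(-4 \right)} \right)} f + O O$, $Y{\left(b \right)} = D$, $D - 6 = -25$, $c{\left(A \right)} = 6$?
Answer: $-662148$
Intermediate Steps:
$x = - \frac{4}{3}$ ($x = -2 + \frac{\sqrt{3 + 1}}{3} = -2 + \frac{\sqrt{4}}{3} = -2 + \frac{1}{3} \cdot 2 = -2 + \frac{2}{3} = - \frac{4}{3} \approx -1.3333$)
$D = -19$ ($D = 6 - 25 = -19$)
$Y{\left(b \right)} = -19$
$d{\left(f,O \right)} = O^{2} - 19 f$ ($d{\left(f,O \right)} = - 19 f + O O = - 19 f + O^{2} = O^{2} - 19 f$)
$- d{\left(799,823 \right)} = - (823^{2} - 15181) = - (677329 - 15181) = \left(-1\right) 662148 = -662148$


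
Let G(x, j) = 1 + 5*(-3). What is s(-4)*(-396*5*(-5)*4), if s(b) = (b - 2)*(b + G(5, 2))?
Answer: 4276800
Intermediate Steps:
G(x, j) = -14 (G(x, j) = 1 - 15 = -14)
s(b) = (-14 + b)*(-2 + b) (s(b) = (b - 2)*(b - 14) = (-2 + b)*(-14 + b) = (-14 + b)*(-2 + b))
s(-4)*(-396*5*(-5)*4) = (28 + (-4)**2 - 16*(-4))*(-396*5*(-5)*4) = (28 + 16 + 64)*(-(-9900)*4) = 108*(-396*(-100)) = 108*39600 = 4276800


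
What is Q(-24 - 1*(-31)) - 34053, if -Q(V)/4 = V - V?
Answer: -34053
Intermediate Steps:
Q(V) = 0 (Q(V) = -4*(V - V) = -4*0 = 0)
Q(-24 - 1*(-31)) - 34053 = 0 - 34053 = -34053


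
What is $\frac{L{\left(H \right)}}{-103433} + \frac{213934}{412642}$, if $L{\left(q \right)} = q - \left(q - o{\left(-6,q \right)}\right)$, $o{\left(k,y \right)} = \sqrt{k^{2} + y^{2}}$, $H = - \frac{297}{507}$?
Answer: $\frac{106967}{206321} - \frac{3 \sqrt{115333}}{17480177} \approx 0.51839$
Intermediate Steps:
$H = - \frac{99}{169}$ ($H = \left(-297\right) \frac{1}{507} = - \frac{99}{169} \approx -0.5858$)
$L{\left(q \right)} = \sqrt{36 + q^{2}}$ ($L{\left(q \right)} = q - \left(q - \sqrt{\left(-6\right)^{2} + q^{2}}\right) = q - \left(q - \sqrt{36 + q^{2}}\right) = \sqrt{36 + q^{2}}$)
$\frac{L{\left(H \right)}}{-103433} + \frac{213934}{412642} = \frac{\sqrt{36 + \left(- \frac{99}{169}\right)^{2}}}{-103433} + \frac{213934}{412642} = \sqrt{36 + \frac{9801}{28561}} \left(- \frac{1}{103433}\right) + 213934 \cdot \frac{1}{412642} = \sqrt{\frac{1037997}{28561}} \left(- \frac{1}{103433}\right) + \frac{106967}{206321} = \frac{3 \sqrt{115333}}{169} \left(- \frac{1}{103433}\right) + \frac{106967}{206321} = - \frac{3 \sqrt{115333}}{17480177} + \frac{106967}{206321} = \frac{106967}{206321} - \frac{3 \sqrt{115333}}{17480177}$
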